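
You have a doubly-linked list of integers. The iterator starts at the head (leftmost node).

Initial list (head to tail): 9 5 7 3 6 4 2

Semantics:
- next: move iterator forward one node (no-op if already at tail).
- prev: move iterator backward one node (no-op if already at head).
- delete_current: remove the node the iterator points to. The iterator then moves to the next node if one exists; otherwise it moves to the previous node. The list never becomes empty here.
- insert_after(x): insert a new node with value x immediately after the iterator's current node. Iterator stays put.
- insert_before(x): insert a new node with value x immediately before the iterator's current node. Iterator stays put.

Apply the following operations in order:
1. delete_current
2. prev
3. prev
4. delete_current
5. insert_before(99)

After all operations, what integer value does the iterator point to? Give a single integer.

Answer: 7

Derivation:
After 1 (delete_current): list=[5, 7, 3, 6, 4, 2] cursor@5
After 2 (prev): list=[5, 7, 3, 6, 4, 2] cursor@5
After 3 (prev): list=[5, 7, 3, 6, 4, 2] cursor@5
After 4 (delete_current): list=[7, 3, 6, 4, 2] cursor@7
After 5 (insert_before(99)): list=[99, 7, 3, 6, 4, 2] cursor@7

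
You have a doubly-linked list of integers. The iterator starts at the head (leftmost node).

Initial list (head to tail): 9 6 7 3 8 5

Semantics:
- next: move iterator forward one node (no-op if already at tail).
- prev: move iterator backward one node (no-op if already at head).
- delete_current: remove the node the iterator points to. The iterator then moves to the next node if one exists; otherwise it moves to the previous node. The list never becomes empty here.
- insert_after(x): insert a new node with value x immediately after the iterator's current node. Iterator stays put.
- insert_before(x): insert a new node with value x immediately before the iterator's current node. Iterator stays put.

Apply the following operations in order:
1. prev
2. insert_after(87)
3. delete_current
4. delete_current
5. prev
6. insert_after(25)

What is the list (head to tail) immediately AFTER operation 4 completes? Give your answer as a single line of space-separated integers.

After 1 (prev): list=[9, 6, 7, 3, 8, 5] cursor@9
After 2 (insert_after(87)): list=[9, 87, 6, 7, 3, 8, 5] cursor@9
After 3 (delete_current): list=[87, 6, 7, 3, 8, 5] cursor@87
After 4 (delete_current): list=[6, 7, 3, 8, 5] cursor@6

Answer: 6 7 3 8 5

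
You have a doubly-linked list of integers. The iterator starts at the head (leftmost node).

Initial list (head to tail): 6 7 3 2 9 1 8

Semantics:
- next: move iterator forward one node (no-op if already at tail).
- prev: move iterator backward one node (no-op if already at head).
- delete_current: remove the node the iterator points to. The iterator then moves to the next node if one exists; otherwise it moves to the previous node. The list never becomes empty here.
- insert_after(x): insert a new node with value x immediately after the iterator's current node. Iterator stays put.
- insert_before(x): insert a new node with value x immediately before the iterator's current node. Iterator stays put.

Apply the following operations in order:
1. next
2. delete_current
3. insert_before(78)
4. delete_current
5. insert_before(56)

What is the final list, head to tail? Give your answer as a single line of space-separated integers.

After 1 (next): list=[6, 7, 3, 2, 9, 1, 8] cursor@7
After 2 (delete_current): list=[6, 3, 2, 9, 1, 8] cursor@3
After 3 (insert_before(78)): list=[6, 78, 3, 2, 9, 1, 8] cursor@3
After 4 (delete_current): list=[6, 78, 2, 9, 1, 8] cursor@2
After 5 (insert_before(56)): list=[6, 78, 56, 2, 9, 1, 8] cursor@2

Answer: 6 78 56 2 9 1 8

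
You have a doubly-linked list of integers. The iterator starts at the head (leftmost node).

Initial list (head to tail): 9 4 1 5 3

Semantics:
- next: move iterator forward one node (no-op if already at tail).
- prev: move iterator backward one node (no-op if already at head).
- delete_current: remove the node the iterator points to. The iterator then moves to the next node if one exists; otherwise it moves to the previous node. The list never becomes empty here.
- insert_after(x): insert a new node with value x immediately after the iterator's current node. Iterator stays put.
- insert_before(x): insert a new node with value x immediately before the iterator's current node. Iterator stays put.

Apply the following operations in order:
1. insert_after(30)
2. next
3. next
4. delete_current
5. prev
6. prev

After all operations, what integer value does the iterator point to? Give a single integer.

After 1 (insert_after(30)): list=[9, 30, 4, 1, 5, 3] cursor@9
After 2 (next): list=[9, 30, 4, 1, 5, 3] cursor@30
After 3 (next): list=[9, 30, 4, 1, 5, 3] cursor@4
After 4 (delete_current): list=[9, 30, 1, 5, 3] cursor@1
After 5 (prev): list=[9, 30, 1, 5, 3] cursor@30
After 6 (prev): list=[9, 30, 1, 5, 3] cursor@9

Answer: 9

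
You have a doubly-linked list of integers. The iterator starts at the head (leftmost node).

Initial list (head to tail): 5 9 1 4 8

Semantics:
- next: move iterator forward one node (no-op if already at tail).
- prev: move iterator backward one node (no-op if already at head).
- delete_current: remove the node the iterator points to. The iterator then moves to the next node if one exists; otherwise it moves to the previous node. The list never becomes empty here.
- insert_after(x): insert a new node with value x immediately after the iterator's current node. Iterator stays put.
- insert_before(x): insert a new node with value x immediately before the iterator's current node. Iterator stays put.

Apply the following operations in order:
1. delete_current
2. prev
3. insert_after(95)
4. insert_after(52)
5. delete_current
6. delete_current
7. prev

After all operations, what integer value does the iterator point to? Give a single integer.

Answer: 95

Derivation:
After 1 (delete_current): list=[9, 1, 4, 8] cursor@9
After 2 (prev): list=[9, 1, 4, 8] cursor@9
After 3 (insert_after(95)): list=[9, 95, 1, 4, 8] cursor@9
After 4 (insert_after(52)): list=[9, 52, 95, 1, 4, 8] cursor@9
After 5 (delete_current): list=[52, 95, 1, 4, 8] cursor@52
After 6 (delete_current): list=[95, 1, 4, 8] cursor@95
After 7 (prev): list=[95, 1, 4, 8] cursor@95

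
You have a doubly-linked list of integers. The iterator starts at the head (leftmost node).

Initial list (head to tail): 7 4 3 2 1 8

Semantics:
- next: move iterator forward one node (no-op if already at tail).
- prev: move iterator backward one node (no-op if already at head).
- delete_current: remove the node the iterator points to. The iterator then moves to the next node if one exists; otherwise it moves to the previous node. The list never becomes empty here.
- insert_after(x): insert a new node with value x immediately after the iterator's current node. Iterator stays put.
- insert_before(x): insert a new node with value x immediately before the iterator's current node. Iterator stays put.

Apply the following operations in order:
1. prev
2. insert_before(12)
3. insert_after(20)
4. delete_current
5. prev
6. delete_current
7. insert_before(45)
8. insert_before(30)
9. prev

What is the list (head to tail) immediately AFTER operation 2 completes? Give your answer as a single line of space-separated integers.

Answer: 12 7 4 3 2 1 8

Derivation:
After 1 (prev): list=[7, 4, 3, 2, 1, 8] cursor@7
After 2 (insert_before(12)): list=[12, 7, 4, 3, 2, 1, 8] cursor@7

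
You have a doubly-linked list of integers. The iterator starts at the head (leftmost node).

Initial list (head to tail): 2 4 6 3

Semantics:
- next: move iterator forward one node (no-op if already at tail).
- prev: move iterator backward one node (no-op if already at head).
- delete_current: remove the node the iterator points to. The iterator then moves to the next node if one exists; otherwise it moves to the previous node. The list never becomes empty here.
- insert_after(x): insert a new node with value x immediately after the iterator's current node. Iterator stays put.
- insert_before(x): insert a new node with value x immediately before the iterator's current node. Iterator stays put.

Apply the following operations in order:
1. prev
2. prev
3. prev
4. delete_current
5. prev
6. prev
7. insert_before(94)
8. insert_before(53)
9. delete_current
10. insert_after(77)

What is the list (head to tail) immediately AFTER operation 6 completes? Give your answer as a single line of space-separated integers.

After 1 (prev): list=[2, 4, 6, 3] cursor@2
After 2 (prev): list=[2, 4, 6, 3] cursor@2
After 3 (prev): list=[2, 4, 6, 3] cursor@2
After 4 (delete_current): list=[4, 6, 3] cursor@4
After 5 (prev): list=[4, 6, 3] cursor@4
After 6 (prev): list=[4, 6, 3] cursor@4

Answer: 4 6 3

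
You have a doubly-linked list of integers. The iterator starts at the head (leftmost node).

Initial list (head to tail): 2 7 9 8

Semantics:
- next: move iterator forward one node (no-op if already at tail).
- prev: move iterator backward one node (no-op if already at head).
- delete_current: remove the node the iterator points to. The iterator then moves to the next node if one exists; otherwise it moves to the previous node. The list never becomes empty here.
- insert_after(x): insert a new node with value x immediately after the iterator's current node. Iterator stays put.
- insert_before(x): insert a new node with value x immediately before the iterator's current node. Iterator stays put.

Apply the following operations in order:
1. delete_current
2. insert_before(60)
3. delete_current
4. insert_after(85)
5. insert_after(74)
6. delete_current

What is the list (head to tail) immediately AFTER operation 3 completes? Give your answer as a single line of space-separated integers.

After 1 (delete_current): list=[7, 9, 8] cursor@7
After 2 (insert_before(60)): list=[60, 7, 9, 8] cursor@7
After 3 (delete_current): list=[60, 9, 8] cursor@9

Answer: 60 9 8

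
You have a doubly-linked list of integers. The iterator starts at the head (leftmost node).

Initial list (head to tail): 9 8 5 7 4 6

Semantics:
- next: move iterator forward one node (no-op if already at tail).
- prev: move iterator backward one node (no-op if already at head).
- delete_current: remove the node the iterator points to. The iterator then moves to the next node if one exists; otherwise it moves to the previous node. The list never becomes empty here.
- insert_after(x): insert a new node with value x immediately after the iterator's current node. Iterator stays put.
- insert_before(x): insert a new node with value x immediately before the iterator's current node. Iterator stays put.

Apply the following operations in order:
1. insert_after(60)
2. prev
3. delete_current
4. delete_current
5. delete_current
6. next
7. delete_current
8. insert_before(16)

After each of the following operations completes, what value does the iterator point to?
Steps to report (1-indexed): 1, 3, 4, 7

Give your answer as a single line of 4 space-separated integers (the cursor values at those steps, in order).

Answer: 9 60 8 4

Derivation:
After 1 (insert_after(60)): list=[9, 60, 8, 5, 7, 4, 6] cursor@9
After 2 (prev): list=[9, 60, 8, 5, 7, 4, 6] cursor@9
After 3 (delete_current): list=[60, 8, 5, 7, 4, 6] cursor@60
After 4 (delete_current): list=[8, 5, 7, 4, 6] cursor@8
After 5 (delete_current): list=[5, 7, 4, 6] cursor@5
After 6 (next): list=[5, 7, 4, 6] cursor@7
After 7 (delete_current): list=[5, 4, 6] cursor@4
After 8 (insert_before(16)): list=[5, 16, 4, 6] cursor@4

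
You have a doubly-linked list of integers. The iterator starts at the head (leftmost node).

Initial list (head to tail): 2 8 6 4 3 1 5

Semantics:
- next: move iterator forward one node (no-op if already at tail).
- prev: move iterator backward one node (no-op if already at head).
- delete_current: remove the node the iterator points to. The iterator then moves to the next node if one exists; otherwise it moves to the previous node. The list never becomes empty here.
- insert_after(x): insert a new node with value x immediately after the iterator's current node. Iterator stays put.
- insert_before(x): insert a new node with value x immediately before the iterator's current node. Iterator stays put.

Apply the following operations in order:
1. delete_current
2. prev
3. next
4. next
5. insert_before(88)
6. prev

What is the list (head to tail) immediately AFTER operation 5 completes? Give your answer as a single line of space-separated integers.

After 1 (delete_current): list=[8, 6, 4, 3, 1, 5] cursor@8
After 2 (prev): list=[8, 6, 4, 3, 1, 5] cursor@8
After 3 (next): list=[8, 6, 4, 3, 1, 5] cursor@6
After 4 (next): list=[8, 6, 4, 3, 1, 5] cursor@4
After 5 (insert_before(88)): list=[8, 6, 88, 4, 3, 1, 5] cursor@4

Answer: 8 6 88 4 3 1 5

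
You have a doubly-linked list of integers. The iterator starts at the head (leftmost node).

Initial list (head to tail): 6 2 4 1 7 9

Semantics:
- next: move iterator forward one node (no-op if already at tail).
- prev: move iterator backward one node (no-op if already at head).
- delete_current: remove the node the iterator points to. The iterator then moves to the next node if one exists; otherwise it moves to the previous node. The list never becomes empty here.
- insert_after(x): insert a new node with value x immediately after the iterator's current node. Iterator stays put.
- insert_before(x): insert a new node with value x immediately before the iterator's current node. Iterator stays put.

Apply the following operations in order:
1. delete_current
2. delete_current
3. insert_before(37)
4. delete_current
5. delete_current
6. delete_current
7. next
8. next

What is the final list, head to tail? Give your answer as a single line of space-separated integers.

Answer: 37 9

Derivation:
After 1 (delete_current): list=[2, 4, 1, 7, 9] cursor@2
After 2 (delete_current): list=[4, 1, 7, 9] cursor@4
After 3 (insert_before(37)): list=[37, 4, 1, 7, 9] cursor@4
After 4 (delete_current): list=[37, 1, 7, 9] cursor@1
After 5 (delete_current): list=[37, 7, 9] cursor@7
After 6 (delete_current): list=[37, 9] cursor@9
After 7 (next): list=[37, 9] cursor@9
After 8 (next): list=[37, 9] cursor@9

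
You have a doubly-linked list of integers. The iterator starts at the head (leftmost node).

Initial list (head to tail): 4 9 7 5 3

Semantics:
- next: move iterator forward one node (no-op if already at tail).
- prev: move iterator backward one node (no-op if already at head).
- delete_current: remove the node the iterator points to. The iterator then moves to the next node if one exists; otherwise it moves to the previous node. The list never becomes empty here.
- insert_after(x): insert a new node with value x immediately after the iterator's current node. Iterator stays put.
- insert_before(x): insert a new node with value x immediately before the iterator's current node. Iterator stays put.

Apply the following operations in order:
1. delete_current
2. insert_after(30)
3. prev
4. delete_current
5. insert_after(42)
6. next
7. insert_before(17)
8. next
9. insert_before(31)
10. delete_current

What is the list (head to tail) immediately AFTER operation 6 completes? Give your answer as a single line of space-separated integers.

Answer: 30 42 7 5 3

Derivation:
After 1 (delete_current): list=[9, 7, 5, 3] cursor@9
After 2 (insert_after(30)): list=[9, 30, 7, 5, 3] cursor@9
After 3 (prev): list=[9, 30, 7, 5, 3] cursor@9
After 4 (delete_current): list=[30, 7, 5, 3] cursor@30
After 5 (insert_after(42)): list=[30, 42, 7, 5, 3] cursor@30
After 6 (next): list=[30, 42, 7, 5, 3] cursor@42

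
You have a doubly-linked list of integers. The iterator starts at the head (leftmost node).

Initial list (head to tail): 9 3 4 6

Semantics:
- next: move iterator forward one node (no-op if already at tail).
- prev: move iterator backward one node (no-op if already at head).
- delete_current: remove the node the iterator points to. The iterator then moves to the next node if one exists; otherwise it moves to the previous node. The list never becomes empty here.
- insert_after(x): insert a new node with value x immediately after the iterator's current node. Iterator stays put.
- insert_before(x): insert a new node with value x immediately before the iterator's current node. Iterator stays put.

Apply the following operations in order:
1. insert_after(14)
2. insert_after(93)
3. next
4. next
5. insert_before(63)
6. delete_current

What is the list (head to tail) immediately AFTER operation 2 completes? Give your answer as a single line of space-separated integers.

Answer: 9 93 14 3 4 6

Derivation:
After 1 (insert_after(14)): list=[9, 14, 3, 4, 6] cursor@9
After 2 (insert_after(93)): list=[9, 93, 14, 3, 4, 6] cursor@9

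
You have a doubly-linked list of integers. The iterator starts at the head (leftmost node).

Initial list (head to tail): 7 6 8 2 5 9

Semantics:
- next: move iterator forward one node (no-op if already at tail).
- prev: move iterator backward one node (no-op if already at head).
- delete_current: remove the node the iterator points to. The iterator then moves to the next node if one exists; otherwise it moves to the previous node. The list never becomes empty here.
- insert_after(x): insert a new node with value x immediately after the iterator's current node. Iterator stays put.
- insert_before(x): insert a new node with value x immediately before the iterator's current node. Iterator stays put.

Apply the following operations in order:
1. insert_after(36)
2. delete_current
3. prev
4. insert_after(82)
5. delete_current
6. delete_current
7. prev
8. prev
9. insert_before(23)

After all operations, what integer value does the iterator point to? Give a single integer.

Answer: 6

Derivation:
After 1 (insert_after(36)): list=[7, 36, 6, 8, 2, 5, 9] cursor@7
After 2 (delete_current): list=[36, 6, 8, 2, 5, 9] cursor@36
After 3 (prev): list=[36, 6, 8, 2, 5, 9] cursor@36
After 4 (insert_after(82)): list=[36, 82, 6, 8, 2, 5, 9] cursor@36
After 5 (delete_current): list=[82, 6, 8, 2, 5, 9] cursor@82
After 6 (delete_current): list=[6, 8, 2, 5, 9] cursor@6
After 7 (prev): list=[6, 8, 2, 5, 9] cursor@6
After 8 (prev): list=[6, 8, 2, 5, 9] cursor@6
After 9 (insert_before(23)): list=[23, 6, 8, 2, 5, 9] cursor@6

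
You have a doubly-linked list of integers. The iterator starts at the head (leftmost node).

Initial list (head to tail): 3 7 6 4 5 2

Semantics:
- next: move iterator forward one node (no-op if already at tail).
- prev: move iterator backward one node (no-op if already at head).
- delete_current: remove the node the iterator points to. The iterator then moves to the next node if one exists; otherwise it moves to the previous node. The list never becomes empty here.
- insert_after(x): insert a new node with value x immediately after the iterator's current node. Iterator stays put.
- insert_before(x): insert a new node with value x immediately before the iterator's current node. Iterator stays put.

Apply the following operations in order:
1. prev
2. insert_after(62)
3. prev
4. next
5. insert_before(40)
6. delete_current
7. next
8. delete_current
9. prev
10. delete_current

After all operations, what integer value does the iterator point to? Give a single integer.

Answer: 4

Derivation:
After 1 (prev): list=[3, 7, 6, 4, 5, 2] cursor@3
After 2 (insert_after(62)): list=[3, 62, 7, 6, 4, 5, 2] cursor@3
After 3 (prev): list=[3, 62, 7, 6, 4, 5, 2] cursor@3
After 4 (next): list=[3, 62, 7, 6, 4, 5, 2] cursor@62
After 5 (insert_before(40)): list=[3, 40, 62, 7, 6, 4, 5, 2] cursor@62
After 6 (delete_current): list=[3, 40, 7, 6, 4, 5, 2] cursor@7
After 7 (next): list=[3, 40, 7, 6, 4, 5, 2] cursor@6
After 8 (delete_current): list=[3, 40, 7, 4, 5, 2] cursor@4
After 9 (prev): list=[3, 40, 7, 4, 5, 2] cursor@7
After 10 (delete_current): list=[3, 40, 4, 5, 2] cursor@4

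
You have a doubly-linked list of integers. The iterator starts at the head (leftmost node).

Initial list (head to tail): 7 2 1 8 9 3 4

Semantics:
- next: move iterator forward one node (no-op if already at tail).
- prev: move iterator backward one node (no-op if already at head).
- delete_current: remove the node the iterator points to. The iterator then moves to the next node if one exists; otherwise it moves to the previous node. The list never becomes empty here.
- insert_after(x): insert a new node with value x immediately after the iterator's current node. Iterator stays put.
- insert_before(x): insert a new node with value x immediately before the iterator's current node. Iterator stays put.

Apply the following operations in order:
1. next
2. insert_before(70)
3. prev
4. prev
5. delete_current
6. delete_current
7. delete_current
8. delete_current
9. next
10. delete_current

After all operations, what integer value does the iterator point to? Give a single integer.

Answer: 3

Derivation:
After 1 (next): list=[7, 2, 1, 8, 9, 3, 4] cursor@2
After 2 (insert_before(70)): list=[7, 70, 2, 1, 8, 9, 3, 4] cursor@2
After 3 (prev): list=[7, 70, 2, 1, 8, 9, 3, 4] cursor@70
After 4 (prev): list=[7, 70, 2, 1, 8, 9, 3, 4] cursor@7
After 5 (delete_current): list=[70, 2, 1, 8, 9, 3, 4] cursor@70
After 6 (delete_current): list=[2, 1, 8, 9, 3, 4] cursor@2
After 7 (delete_current): list=[1, 8, 9, 3, 4] cursor@1
After 8 (delete_current): list=[8, 9, 3, 4] cursor@8
After 9 (next): list=[8, 9, 3, 4] cursor@9
After 10 (delete_current): list=[8, 3, 4] cursor@3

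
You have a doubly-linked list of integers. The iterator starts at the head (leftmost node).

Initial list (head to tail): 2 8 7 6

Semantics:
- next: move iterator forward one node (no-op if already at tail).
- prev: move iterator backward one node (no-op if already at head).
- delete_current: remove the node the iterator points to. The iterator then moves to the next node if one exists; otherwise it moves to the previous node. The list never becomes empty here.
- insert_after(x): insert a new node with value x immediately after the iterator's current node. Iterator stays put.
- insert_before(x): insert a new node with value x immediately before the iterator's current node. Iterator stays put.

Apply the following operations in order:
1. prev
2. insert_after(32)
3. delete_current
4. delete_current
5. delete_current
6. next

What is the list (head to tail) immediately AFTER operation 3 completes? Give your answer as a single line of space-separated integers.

Answer: 32 8 7 6

Derivation:
After 1 (prev): list=[2, 8, 7, 6] cursor@2
After 2 (insert_after(32)): list=[2, 32, 8, 7, 6] cursor@2
After 3 (delete_current): list=[32, 8, 7, 6] cursor@32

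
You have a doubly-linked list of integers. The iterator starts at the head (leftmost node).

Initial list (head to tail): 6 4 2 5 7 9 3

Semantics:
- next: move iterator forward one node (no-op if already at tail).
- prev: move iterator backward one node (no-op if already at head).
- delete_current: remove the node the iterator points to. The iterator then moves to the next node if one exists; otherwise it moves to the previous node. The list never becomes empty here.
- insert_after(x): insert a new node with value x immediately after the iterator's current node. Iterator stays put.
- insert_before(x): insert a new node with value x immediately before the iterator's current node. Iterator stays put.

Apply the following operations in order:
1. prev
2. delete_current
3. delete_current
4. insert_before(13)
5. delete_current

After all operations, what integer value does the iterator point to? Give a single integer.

After 1 (prev): list=[6, 4, 2, 5, 7, 9, 3] cursor@6
After 2 (delete_current): list=[4, 2, 5, 7, 9, 3] cursor@4
After 3 (delete_current): list=[2, 5, 7, 9, 3] cursor@2
After 4 (insert_before(13)): list=[13, 2, 5, 7, 9, 3] cursor@2
After 5 (delete_current): list=[13, 5, 7, 9, 3] cursor@5

Answer: 5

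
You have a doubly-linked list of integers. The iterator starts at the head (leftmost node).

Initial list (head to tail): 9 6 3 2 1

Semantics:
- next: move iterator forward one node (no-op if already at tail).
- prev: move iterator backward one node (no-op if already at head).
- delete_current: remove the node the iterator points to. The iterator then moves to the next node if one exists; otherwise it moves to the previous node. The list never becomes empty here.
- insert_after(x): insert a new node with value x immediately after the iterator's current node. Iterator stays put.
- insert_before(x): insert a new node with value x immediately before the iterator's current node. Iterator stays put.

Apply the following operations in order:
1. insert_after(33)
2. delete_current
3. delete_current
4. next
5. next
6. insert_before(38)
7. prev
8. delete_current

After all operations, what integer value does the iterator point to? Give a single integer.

Answer: 2

Derivation:
After 1 (insert_after(33)): list=[9, 33, 6, 3, 2, 1] cursor@9
After 2 (delete_current): list=[33, 6, 3, 2, 1] cursor@33
After 3 (delete_current): list=[6, 3, 2, 1] cursor@6
After 4 (next): list=[6, 3, 2, 1] cursor@3
After 5 (next): list=[6, 3, 2, 1] cursor@2
After 6 (insert_before(38)): list=[6, 3, 38, 2, 1] cursor@2
After 7 (prev): list=[6, 3, 38, 2, 1] cursor@38
After 8 (delete_current): list=[6, 3, 2, 1] cursor@2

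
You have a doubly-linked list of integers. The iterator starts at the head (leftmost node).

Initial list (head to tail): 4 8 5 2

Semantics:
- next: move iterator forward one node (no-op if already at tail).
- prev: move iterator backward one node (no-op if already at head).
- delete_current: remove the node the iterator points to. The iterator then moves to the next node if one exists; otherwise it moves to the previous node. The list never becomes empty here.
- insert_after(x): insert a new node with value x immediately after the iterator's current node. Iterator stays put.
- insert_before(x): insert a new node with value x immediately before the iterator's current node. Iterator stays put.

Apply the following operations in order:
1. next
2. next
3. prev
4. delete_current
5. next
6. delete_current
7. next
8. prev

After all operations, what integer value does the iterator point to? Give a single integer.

After 1 (next): list=[4, 8, 5, 2] cursor@8
After 2 (next): list=[4, 8, 5, 2] cursor@5
After 3 (prev): list=[4, 8, 5, 2] cursor@8
After 4 (delete_current): list=[4, 5, 2] cursor@5
After 5 (next): list=[4, 5, 2] cursor@2
After 6 (delete_current): list=[4, 5] cursor@5
After 7 (next): list=[4, 5] cursor@5
After 8 (prev): list=[4, 5] cursor@4

Answer: 4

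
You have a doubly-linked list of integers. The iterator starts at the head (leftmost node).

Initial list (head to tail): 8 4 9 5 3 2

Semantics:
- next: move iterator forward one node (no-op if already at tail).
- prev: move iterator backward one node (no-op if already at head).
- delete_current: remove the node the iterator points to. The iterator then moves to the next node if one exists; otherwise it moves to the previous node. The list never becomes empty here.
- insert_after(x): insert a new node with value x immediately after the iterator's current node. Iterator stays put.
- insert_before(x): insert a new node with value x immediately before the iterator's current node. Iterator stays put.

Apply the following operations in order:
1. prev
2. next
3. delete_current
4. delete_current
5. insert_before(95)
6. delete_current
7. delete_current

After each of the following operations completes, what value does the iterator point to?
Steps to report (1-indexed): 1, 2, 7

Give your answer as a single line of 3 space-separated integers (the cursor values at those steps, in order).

Answer: 8 4 2

Derivation:
After 1 (prev): list=[8, 4, 9, 5, 3, 2] cursor@8
After 2 (next): list=[8, 4, 9, 5, 3, 2] cursor@4
After 3 (delete_current): list=[8, 9, 5, 3, 2] cursor@9
After 4 (delete_current): list=[8, 5, 3, 2] cursor@5
After 5 (insert_before(95)): list=[8, 95, 5, 3, 2] cursor@5
After 6 (delete_current): list=[8, 95, 3, 2] cursor@3
After 7 (delete_current): list=[8, 95, 2] cursor@2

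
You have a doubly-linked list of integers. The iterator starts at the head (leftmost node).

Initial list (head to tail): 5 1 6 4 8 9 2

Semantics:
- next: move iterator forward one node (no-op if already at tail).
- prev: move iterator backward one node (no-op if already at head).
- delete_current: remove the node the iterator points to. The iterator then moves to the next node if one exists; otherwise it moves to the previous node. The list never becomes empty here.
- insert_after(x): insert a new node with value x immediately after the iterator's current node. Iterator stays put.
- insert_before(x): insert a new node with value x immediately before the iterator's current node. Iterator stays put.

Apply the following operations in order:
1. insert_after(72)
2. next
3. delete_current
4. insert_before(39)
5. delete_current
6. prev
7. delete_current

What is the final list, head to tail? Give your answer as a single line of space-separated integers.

Answer: 5 6 4 8 9 2

Derivation:
After 1 (insert_after(72)): list=[5, 72, 1, 6, 4, 8, 9, 2] cursor@5
After 2 (next): list=[5, 72, 1, 6, 4, 8, 9, 2] cursor@72
After 3 (delete_current): list=[5, 1, 6, 4, 8, 9, 2] cursor@1
After 4 (insert_before(39)): list=[5, 39, 1, 6, 4, 8, 9, 2] cursor@1
After 5 (delete_current): list=[5, 39, 6, 4, 8, 9, 2] cursor@6
After 6 (prev): list=[5, 39, 6, 4, 8, 9, 2] cursor@39
After 7 (delete_current): list=[5, 6, 4, 8, 9, 2] cursor@6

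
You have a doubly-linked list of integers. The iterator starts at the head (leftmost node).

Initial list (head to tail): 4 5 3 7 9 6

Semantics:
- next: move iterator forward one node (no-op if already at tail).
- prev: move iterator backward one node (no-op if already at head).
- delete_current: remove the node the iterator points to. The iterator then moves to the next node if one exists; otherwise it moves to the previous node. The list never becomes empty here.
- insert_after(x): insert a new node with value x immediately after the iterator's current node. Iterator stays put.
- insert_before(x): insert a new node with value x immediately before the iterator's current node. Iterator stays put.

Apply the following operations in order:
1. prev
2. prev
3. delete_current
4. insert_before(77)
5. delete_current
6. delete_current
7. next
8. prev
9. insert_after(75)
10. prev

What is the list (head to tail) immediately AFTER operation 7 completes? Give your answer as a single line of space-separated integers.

Answer: 77 7 9 6

Derivation:
After 1 (prev): list=[4, 5, 3, 7, 9, 6] cursor@4
After 2 (prev): list=[4, 5, 3, 7, 9, 6] cursor@4
After 3 (delete_current): list=[5, 3, 7, 9, 6] cursor@5
After 4 (insert_before(77)): list=[77, 5, 3, 7, 9, 6] cursor@5
After 5 (delete_current): list=[77, 3, 7, 9, 6] cursor@3
After 6 (delete_current): list=[77, 7, 9, 6] cursor@7
After 7 (next): list=[77, 7, 9, 6] cursor@9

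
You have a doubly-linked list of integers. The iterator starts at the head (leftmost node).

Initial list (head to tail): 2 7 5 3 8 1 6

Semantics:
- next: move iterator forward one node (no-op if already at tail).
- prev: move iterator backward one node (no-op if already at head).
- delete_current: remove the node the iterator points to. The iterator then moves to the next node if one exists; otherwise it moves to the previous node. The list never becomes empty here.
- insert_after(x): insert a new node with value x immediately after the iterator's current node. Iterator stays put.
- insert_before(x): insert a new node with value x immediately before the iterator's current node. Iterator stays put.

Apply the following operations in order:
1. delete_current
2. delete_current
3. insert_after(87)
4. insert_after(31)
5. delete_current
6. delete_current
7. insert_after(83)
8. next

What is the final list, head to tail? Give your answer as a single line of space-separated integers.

After 1 (delete_current): list=[7, 5, 3, 8, 1, 6] cursor@7
After 2 (delete_current): list=[5, 3, 8, 1, 6] cursor@5
After 3 (insert_after(87)): list=[5, 87, 3, 8, 1, 6] cursor@5
After 4 (insert_after(31)): list=[5, 31, 87, 3, 8, 1, 6] cursor@5
After 5 (delete_current): list=[31, 87, 3, 8, 1, 6] cursor@31
After 6 (delete_current): list=[87, 3, 8, 1, 6] cursor@87
After 7 (insert_after(83)): list=[87, 83, 3, 8, 1, 6] cursor@87
After 8 (next): list=[87, 83, 3, 8, 1, 6] cursor@83

Answer: 87 83 3 8 1 6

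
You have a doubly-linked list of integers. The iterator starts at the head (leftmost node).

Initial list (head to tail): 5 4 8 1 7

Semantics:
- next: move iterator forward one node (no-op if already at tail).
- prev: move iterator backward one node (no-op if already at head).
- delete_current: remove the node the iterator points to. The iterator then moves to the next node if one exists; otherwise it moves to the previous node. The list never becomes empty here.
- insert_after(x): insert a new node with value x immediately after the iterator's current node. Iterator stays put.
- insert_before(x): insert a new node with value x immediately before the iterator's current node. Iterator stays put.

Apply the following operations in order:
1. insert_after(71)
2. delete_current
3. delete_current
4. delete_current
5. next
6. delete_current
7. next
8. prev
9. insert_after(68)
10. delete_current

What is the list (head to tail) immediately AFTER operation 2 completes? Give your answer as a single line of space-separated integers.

After 1 (insert_after(71)): list=[5, 71, 4, 8, 1, 7] cursor@5
After 2 (delete_current): list=[71, 4, 8, 1, 7] cursor@71

Answer: 71 4 8 1 7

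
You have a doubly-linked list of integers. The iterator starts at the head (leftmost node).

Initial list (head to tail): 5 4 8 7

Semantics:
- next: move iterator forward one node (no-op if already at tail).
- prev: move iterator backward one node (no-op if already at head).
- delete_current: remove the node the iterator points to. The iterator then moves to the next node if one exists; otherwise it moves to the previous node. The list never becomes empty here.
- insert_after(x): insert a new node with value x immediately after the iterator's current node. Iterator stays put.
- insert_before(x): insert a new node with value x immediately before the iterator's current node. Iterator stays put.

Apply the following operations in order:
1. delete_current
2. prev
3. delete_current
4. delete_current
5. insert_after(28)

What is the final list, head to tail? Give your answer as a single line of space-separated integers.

After 1 (delete_current): list=[4, 8, 7] cursor@4
After 2 (prev): list=[4, 8, 7] cursor@4
After 3 (delete_current): list=[8, 7] cursor@8
After 4 (delete_current): list=[7] cursor@7
After 5 (insert_after(28)): list=[7, 28] cursor@7

Answer: 7 28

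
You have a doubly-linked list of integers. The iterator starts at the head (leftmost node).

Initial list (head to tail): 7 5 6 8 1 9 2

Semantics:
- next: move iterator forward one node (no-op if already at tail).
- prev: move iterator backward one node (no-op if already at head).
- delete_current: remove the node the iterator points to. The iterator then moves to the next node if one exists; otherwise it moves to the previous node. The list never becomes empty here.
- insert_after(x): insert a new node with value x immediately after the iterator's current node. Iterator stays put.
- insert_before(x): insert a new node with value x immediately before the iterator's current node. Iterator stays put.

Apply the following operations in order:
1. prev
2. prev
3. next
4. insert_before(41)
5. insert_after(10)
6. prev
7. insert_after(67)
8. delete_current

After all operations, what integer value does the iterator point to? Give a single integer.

Answer: 67

Derivation:
After 1 (prev): list=[7, 5, 6, 8, 1, 9, 2] cursor@7
After 2 (prev): list=[7, 5, 6, 8, 1, 9, 2] cursor@7
After 3 (next): list=[7, 5, 6, 8, 1, 9, 2] cursor@5
After 4 (insert_before(41)): list=[7, 41, 5, 6, 8, 1, 9, 2] cursor@5
After 5 (insert_after(10)): list=[7, 41, 5, 10, 6, 8, 1, 9, 2] cursor@5
After 6 (prev): list=[7, 41, 5, 10, 6, 8, 1, 9, 2] cursor@41
After 7 (insert_after(67)): list=[7, 41, 67, 5, 10, 6, 8, 1, 9, 2] cursor@41
After 8 (delete_current): list=[7, 67, 5, 10, 6, 8, 1, 9, 2] cursor@67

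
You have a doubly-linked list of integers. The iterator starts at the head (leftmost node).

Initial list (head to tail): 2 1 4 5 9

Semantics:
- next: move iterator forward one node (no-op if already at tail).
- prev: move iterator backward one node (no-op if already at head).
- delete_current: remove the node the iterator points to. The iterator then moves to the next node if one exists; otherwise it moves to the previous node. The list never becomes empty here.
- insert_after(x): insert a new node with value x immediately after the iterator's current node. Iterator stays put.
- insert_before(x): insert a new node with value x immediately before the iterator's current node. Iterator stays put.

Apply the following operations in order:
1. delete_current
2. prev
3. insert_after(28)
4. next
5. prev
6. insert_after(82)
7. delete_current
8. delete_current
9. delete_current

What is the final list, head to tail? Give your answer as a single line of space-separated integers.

Answer: 4 5 9

Derivation:
After 1 (delete_current): list=[1, 4, 5, 9] cursor@1
After 2 (prev): list=[1, 4, 5, 9] cursor@1
After 3 (insert_after(28)): list=[1, 28, 4, 5, 9] cursor@1
After 4 (next): list=[1, 28, 4, 5, 9] cursor@28
After 5 (prev): list=[1, 28, 4, 5, 9] cursor@1
After 6 (insert_after(82)): list=[1, 82, 28, 4, 5, 9] cursor@1
After 7 (delete_current): list=[82, 28, 4, 5, 9] cursor@82
After 8 (delete_current): list=[28, 4, 5, 9] cursor@28
After 9 (delete_current): list=[4, 5, 9] cursor@4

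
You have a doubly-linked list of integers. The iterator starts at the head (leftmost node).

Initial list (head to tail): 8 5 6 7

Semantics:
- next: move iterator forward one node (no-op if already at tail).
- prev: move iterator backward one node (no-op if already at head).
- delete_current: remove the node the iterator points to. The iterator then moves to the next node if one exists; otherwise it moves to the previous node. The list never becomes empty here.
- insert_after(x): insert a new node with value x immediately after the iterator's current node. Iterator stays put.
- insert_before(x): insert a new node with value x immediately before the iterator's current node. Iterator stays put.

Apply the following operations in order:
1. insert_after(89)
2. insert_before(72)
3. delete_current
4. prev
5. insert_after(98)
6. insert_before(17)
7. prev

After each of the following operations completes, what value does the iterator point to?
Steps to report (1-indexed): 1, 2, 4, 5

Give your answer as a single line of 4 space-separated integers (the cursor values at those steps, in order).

After 1 (insert_after(89)): list=[8, 89, 5, 6, 7] cursor@8
After 2 (insert_before(72)): list=[72, 8, 89, 5, 6, 7] cursor@8
After 3 (delete_current): list=[72, 89, 5, 6, 7] cursor@89
After 4 (prev): list=[72, 89, 5, 6, 7] cursor@72
After 5 (insert_after(98)): list=[72, 98, 89, 5, 6, 7] cursor@72
After 6 (insert_before(17)): list=[17, 72, 98, 89, 5, 6, 7] cursor@72
After 7 (prev): list=[17, 72, 98, 89, 5, 6, 7] cursor@17

Answer: 8 8 72 72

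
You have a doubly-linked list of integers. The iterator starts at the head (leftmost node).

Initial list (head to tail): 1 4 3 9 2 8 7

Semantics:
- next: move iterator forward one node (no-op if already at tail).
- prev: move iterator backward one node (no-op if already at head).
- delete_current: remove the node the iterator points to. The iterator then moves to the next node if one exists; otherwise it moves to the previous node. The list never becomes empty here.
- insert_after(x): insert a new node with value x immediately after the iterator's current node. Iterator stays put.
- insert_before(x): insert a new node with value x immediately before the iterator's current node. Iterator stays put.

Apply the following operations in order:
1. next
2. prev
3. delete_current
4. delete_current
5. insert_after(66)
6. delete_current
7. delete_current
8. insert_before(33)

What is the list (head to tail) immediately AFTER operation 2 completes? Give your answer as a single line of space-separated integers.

Answer: 1 4 3 9 2 8 7

Derivation:
After 1 (next): list=[1, 4, 3, 9, 2, 8, 7] cursor@4
After 2 (prev): list=[1, 4, 3, 9, 2, 8, 7] cursor@1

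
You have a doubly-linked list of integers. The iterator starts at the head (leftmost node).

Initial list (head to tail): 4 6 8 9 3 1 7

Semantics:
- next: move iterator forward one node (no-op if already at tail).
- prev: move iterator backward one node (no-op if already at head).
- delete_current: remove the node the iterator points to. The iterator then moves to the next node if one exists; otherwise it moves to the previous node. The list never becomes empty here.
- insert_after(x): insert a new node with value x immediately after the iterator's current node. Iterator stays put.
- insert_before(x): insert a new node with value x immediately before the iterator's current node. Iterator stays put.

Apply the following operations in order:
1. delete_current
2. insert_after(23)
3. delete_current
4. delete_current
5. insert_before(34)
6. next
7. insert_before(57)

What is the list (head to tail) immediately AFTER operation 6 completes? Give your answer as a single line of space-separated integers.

After 1 (delete_current): list=[6, 8, 9, 3, 1, 7] cursor@6
After 2 (insert_after(23)): list=[6, 23, 8, 9, 3, 1, 7] cursor@6
After 3 (delete_current): list=[23, 8, 9, 3, 1, 7] cursor@23
After 4 (delete_current): list=[8, 9, 3, 1, 7] cursor@8
After 5 (insert_before(34)): list=[34, 8, 9, 3, 1, 7] cursor@8
After 6 (next): list=[34, 8, 9, 3, 1, 7] cursor@9

Answer: 34 8 9 3 1 7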